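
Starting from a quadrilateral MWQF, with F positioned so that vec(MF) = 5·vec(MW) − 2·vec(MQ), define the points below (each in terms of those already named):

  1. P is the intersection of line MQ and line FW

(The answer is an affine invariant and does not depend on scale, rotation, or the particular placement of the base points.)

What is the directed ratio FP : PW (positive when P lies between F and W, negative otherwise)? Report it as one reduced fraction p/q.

Assign M = (0, 0), W = (1, 0), Q = (0, 1), F = (5, -2) — the answer is frame-independent, so this choice is without loss of generality.
1. P is the intersection of line MQ and line FW ⇒ P = (0, 1/2)
P = F + t·(W−F) with t = 5/4, so FP:PW = t:(1−t) = 5/4:-1/4

FP:PW = -5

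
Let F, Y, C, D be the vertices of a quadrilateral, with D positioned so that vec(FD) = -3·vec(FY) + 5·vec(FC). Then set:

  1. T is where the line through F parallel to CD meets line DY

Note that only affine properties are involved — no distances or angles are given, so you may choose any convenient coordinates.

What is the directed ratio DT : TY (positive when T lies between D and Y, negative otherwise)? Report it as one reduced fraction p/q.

Choose coordinates F = (0, 0), Y = (1, 0), C = (0, 1), D = (-3, 5).
1. T is where the line through F parallel to CD meets line DY ⇒ T = (-15, 20)
T = D + t·(Y−D) with t = -3, so DT:TY = t:(1−t) = -3:4

DT:TY = -3/4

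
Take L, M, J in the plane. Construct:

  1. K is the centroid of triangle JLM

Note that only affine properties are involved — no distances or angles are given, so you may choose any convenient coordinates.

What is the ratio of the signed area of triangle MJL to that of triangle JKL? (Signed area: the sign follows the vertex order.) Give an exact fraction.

[MJL]:[JKL] = -3

Choose coordinates L = (0, 0), M = (1, 0), J = (0, 1).
1. K is the centroid of triangle JLM ⇒ K = (1/3, 1/3)
2·[MJL] = 1, 2·[JKL] = -1/3
[MJL]:[JKL] = 1:-1/3 = -3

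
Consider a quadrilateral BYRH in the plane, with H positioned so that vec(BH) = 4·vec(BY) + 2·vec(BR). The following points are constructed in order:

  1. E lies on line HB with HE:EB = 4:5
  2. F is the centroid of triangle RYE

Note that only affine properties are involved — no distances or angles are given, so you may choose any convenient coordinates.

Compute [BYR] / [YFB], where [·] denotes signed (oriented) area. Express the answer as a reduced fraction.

[BYR]:[YFB] = 27/19

Choose coordinates B = (0, 0), Y = (1, 0), R = (0, 1), H = (4, 2).
1. E lies on line HB with HE:EB = 4:5 ⇒ E = (20/9, 10/9)
2. F is the centroid of triangle RYE ⇒ F = (29/27, 19/27)
2·[BYR] = 1, 2·[YFB] = 19/27
[BYR]:[YFB] = 1:19/27 = 27/19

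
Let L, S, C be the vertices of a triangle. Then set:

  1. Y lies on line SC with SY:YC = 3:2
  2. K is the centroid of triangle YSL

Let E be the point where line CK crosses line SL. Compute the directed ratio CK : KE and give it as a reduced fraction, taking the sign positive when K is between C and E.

CK:KE = 4

Choose coordinates L = (0, 0), S = (1, 0), C = (0, 1).
1. Y lies on line SC with SY:YC = 3:2 ⇒ Y = (2/5, 3/5)
2. K is the centroid of triangle YSL ⇒ K = (7/15, 1/5)
line CK meets SL at E = (7/12, 0)
K = C + t·(E−C) with t = 4/5, so CK:KE = 4/5:1/5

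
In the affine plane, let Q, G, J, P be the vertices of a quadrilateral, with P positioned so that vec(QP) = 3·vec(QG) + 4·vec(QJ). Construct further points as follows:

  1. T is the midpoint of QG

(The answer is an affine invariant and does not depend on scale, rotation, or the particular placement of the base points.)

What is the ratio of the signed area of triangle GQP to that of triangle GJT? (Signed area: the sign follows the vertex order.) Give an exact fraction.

[GQP]:[GJT] = -8

Choose coordinates Q = (0, 0), G = (1, 0), J = (0, 1), P = (3, 4).
1. T is the midpoint of QG ⇒ T = (1/2, 0)
2·[GQP] = -4, 2·[GJT] = 1/2
[GQP]:[GJT] = -4:1/2 = -8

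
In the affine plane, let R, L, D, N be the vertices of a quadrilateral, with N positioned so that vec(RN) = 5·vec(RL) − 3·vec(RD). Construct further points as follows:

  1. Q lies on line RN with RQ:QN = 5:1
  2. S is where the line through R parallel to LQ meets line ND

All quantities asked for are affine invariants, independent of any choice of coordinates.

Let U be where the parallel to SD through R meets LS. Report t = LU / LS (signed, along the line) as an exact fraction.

Assign R = (0, 0), L = (1, 0), D = (0, 1), N = (5, -3) — the answer is frame-independent, so this choice is without loss of generality.
1. Q lies on line RN with RQ:QN = 5:1 ⇒ Q = (25/6, -5/2)
2. S is where the line through R parallel to LQ meets line ND ⇒ S = (95, -75)
through R parallel to SD: direction (-95, 76); meets LS at U = (-375, 300)
U = L + t·(S−L) with t = -4

t = -4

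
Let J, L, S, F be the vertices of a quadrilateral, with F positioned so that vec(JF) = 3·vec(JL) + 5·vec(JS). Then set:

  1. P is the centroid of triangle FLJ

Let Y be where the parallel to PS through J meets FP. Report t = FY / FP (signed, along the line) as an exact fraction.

Assign J = (0, 0), L = (1, 0), S = (0, 1), F = (3, 5) — the answer is frame-independent, so this choice is without loss of generality.
1. P is the centroid of triangle FLJ ⇒ P = (4/3, 5/3)
through J parallel to PS: direction (-4/3, -2/3); meets FP at Y = (2/3, 1/3)
Y = F + t·(P−F) with t = 7/5

t = 7/5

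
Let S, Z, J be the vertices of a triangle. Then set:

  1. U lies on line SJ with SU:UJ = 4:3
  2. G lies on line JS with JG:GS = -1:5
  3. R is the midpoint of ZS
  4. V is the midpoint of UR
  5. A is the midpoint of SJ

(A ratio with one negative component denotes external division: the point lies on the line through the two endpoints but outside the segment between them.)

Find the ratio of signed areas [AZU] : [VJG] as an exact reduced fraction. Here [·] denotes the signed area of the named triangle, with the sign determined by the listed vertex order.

Assign S = (0, 0), Z = (1, 0), J = (0, 1) — the answer is frame-independent, so this choice is without loss of generality.
1. U lies on line SJ with SU:UJ = 4:3 ⇒ U = (0, 4/7)
2. G lies on line JS with JG:GS = -1:5 ⇒ G = (0, 5/4)
3. R is the midpoint of ZS ⇒ R = (1/2, 0)
4. V is the midpoint of UR ⇒ V = (1/4, 2/7)
5. A is the midpoint of SJ ⇒ A = (0, 1/2)
2·[AZU] = 1/14, 2·[VJG] = -1/16
[AZU]:[VJG] = 1/14:-1/16 = -8/7

[AZU]:[VJG] = -8/7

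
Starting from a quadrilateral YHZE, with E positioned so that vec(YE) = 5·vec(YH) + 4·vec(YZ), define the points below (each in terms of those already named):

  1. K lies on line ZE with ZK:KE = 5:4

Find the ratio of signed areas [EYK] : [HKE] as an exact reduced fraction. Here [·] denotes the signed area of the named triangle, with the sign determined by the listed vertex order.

[EYK]:[HKE] = 5/8

Set Y = (0, 0), H = (1, 0), Z = (0, 1), E = (5, 4); any affine frame gives the same invariant.
1. K lies on line ZE with ZK:KE = 5:4 ⇒ K = (25/9, 8/3)
2·[EYK] = -20/9, 2·[HKE] = -32/9
[EYK]:[HKE] = -20/9:-32/9 = 5/8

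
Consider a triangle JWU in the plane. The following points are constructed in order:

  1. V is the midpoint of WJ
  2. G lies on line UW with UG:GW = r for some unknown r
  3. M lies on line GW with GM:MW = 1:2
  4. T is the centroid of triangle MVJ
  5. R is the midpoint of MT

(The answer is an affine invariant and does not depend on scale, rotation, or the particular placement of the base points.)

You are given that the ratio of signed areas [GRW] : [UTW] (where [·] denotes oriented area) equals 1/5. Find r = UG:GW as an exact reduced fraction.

Work in coordinates with J = (0, 0), W = (1, 0), U = (0, 1).
1. V is the midpoint of WJ ⇒ V = (1/2, 0)
2. With UG:GW = r, write λ = r/(r+1) so G = U + λ·(W−U); G is affine-linear in λ
3. M lies on line GW with GM:MW = 1:2 ⇒ M is an affine combination of earlier points and hence also affine-linear in λ
4. T is the centroid of triangle MVJ ⇒ T is an affine combination of earlier points and hence also affine-linear in λ
5. R is the midpoint of MT ⇒ R is an affine combination of earlier points and hence also affine-linear in λ
Every point depending on G is an affine combination of G and λ-independent points, so each such coordinate is linear in λ; the λ² term in each signed area is a multiple of (W−U)×(W−U) = 0, so 2·[GRW] and 2·[UTW] are each linear in λ. Evaluating at λ=0 and λ=1:
  2·[GRW] = -1/4·λ + 1/4,   2·[UTW] = 1/2
So [GRW]:[UTW] = (-1/4·λ + 1/4) / (1/2). Setting this equal to 1/5:
  -1/4·λ + 1/4 = 1/5·(1/2)  ⇒  λ = 3/5
Then r = λ/(1−λ) = (3/5)/(2/5) = 3/2. Check: with r = 3/2, G = (3/5, 2/5) and [GRW]:[UTW] = 1/5 as required.

r = 3/2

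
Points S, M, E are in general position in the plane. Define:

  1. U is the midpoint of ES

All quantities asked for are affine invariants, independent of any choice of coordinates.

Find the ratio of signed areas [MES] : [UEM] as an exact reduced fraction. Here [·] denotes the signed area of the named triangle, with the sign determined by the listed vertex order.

Choose coordinates S = (0, 0), M = (1, 0), E = (0, 1).
1. U is the midpoint of ES ⇒ U = (0, 1/2)
2·[MES] = 1, 2·[UEM] = -1/2
[MES]:[UEM] = 1:-1/2 = -2

[MES]:[UEM] = -2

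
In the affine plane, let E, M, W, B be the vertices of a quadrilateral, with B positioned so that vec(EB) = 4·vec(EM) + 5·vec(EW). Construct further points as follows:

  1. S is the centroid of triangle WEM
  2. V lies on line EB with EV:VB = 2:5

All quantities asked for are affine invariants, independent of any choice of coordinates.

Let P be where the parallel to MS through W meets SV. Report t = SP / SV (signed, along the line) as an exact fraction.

t = 1/3

Set E = (0, 0), M = (1, 0), W = (0, 1), B = (4, 5); any affine frame gives the same invariant.
1. S is the centroid of triangle WEM ⇒ S = (1/3, 1/3)
2. V lies on line EB with EV:VB = 2:5 ⇒ V = (8/7, 10/7)
through W parallel to MS: direction (-2/3, 1/3); meets SV at P = (38/63, 44/63)
P = S + t·(V−S) with t = 1/3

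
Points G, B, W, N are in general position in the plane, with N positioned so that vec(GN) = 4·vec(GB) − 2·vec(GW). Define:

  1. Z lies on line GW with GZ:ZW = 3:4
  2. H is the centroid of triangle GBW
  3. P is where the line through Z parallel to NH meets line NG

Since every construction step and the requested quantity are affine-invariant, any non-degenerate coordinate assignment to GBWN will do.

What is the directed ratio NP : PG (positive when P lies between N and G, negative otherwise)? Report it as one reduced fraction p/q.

NP:PG = 3/11

Choose coordinates G = (0, 0), B = (1, 0), W = (0, 1), N = (4, -2).
1. Z lies on line GW with GZ:ZW = 3:4 ⇒ Z = (0, 3/7)
2. H is the centroid of triangle GBW ⇒ H = (1/3, 1/3)
3. P is where the line through Z parallel to NH meets line NG ⇒ P = (22/7, -11/7)
P = N + t·(G−N) with t = 3/14, so NP:PG = t:(1−t) = 3/14:11/14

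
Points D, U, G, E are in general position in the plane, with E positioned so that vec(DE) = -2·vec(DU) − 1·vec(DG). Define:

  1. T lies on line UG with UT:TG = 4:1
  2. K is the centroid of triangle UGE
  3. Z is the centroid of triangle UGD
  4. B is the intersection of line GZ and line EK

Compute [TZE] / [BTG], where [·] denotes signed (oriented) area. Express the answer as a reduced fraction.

[TZE]:[BTG] = -247/12

Set D = (0, 0), U = (1, 0), G = (0, 1), E = (-2, -1); any affine frame gives the same invariant.
1. T lies on line UG with UT:TG = 4:1 ⇒ T = (1/5, 4/5)
2. K is the centroid of triangle UGE ⇒ K = (-1/3, 0)
3. Z is the centroid of triangle UGD ⇒ Z = (1/3, 1/3)
4. B is the intersection of line GZ and line EK ⇒ B = (4/13, 5/13)
2·[TZE] = -19/15, 2·[BTG] = 4/65
[TZE]:[BTG] = -19/15:4/65 = -247/12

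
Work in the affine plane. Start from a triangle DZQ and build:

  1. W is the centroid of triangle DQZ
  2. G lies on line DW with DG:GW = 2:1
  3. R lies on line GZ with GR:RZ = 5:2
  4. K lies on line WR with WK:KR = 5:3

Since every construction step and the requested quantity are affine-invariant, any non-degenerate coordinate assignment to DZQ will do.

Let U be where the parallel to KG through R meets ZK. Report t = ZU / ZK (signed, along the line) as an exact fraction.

Work in coordinates with D = (0, 0), Z = (1, 0), Q = (0, 1).
1. W is the centroid of triangle DQZ ⇒ W = (1/3, 1/3)
2. G lies on line DW with DG:GW = 2:1 ⇒ G = (2/9, 2/9)
3. R lies on line GZ with GR:RZ = 5:2 ⇒ R = (7/9, 4/63)
4. K lies on line WR with WK:KR = 5:3 ⇒ K = (11/18, 83/504)
through R parallel to KG: direction (-7/18, 29/504); meets ZK at U = (8/9, 83/1764)
U = Z + t·(K−Z) with t = 2/7

t = 2/7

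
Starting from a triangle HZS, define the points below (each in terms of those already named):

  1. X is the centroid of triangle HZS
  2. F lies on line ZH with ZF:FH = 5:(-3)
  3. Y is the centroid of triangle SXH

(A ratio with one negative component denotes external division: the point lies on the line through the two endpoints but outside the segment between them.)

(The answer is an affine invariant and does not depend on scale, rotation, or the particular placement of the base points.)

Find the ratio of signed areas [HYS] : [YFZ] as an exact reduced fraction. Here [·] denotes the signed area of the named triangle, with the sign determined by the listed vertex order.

[HYS]:[YFZ] = 1/10

Choose coordinates H = (0, 0), Z = (1, 0), S = (0, 1).
1. X is the centroid of triangle HZS ⇒ X = (1/3, 1/3)
2. F lies on line ZH with ZF:FH = 5:(-3) ⇒ F = (-3/2, 0)
3. Y is the centroid of triangle SXH ⇒ Y = (1/9, 4/9)
2·[HYS] = 1/9, 2·[YFZ] = 10/9
[HYS]:[YFZ] = 1/9:10/9 = 1/10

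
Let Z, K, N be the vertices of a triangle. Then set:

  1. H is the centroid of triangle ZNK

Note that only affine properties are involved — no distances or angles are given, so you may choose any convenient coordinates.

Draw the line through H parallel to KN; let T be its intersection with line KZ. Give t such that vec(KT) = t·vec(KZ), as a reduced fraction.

Choose coordinates Z = (0, 0), K = (1, 0), N = (0, 1).
1. H is the centroid of triangle ZNK ⇒ H = (1/3, 1/3)
through H parallel to KN: direction (-1, 1); meets KZ at T = (2/3, 0)
T = K + t·(Z−K) with t = 1/3

t = 1/3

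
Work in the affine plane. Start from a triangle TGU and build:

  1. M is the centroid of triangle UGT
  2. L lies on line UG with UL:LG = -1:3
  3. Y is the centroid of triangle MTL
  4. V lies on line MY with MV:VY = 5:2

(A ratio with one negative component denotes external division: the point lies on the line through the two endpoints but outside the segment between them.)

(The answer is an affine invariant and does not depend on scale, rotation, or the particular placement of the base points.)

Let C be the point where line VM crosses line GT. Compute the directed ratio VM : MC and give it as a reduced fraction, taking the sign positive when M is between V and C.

Work in coordinates with T = (0, 0), G = (1, 0), U = (0, 1).
1. M is the centroid of triangle UGT ⇒ M = (1/3, 1/3)
2. L lies on line UG with UL:LG = -1:3 ⇒ L = (-1/2, 3/2)
3. Y is the centroid of triangle MTL ⇒ Y = (-1/18, 11/18)
4. V lies on line MY with MV:VY = 5:2 ⇒ V = (1/18, 67/126)
line VM meets GT at C = (4/5, 0)
M = V + t·(C−V) with t = 25/67, so VM:MC = 25/67:42/67

VM:MC = 25/42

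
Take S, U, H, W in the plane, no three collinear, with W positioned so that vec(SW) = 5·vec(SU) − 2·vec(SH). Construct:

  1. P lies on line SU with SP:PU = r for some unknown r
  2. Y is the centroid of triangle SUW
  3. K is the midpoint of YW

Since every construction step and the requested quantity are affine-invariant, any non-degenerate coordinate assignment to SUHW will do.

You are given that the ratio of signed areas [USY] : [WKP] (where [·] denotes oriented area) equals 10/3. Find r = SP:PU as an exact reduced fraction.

Choose coordinates S = (0, 0), U = (1, 0), H = (0, 1), W = (5, -2).
1. With SP:PU = r, write λ = r/(r+1) so P = S + λ·(U−S); P is affine-linear in λ
2. Y is the centroid of triangle SUW ⇒ Y = (2, -2/3)
3. K is the midpoint of YW ⇒ K = (7/2, -4/3)
Every point depending on P is an affine combination of P and λ-independent points, so each such coordinate is linear in λ; the λ² term in each signed area is a multiple of (U−S)×(U−S) = 0, so 2·[USY] and 2·[WKP] are each linear in λ. Evaluating at λ=0 and λ=1:
  2·[USY] = 2/3,   2·[WKP] = -2/3·λ + 1/3
So [USY]:[WKP] = (2/3) / (-2/3·λ + 1/3). Setting this equal to 10/3:
  2/3 = 10/3·(-2/3·λ + 1/3)  ⇒  λ = 1/5
Then r = λ/(1−λ) = (1/5)/(4/5) = 1/4. Check: with r = 1/4, P = (1/5, 0) and [USY]:[WKP] = 10/3 as required.

r = 1/4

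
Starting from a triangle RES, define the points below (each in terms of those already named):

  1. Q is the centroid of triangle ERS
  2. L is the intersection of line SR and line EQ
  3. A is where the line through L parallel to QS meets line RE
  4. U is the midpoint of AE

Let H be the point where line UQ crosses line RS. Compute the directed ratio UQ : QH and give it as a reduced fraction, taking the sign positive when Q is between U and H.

UQ:QH = 7/8

Set R = (0, 0), E = (1, 0), S = (0, 1); any affine frame gives the same invariant.
1. Q is the centroid of triangle ERS ⇒ Q = (1/3, 1/3)
2. L is the intersection of line SR and line EQ ⇒ L = (0, 1/2)
3. A is where the line through L parallel to QS meets line RE ⇒ A = (1/4, 0)
4. U is the midpoint of AE ⇒ U = (5/8, 0)
line UQ meets RS at H = (0, 5/7)
Q = U + t·(H−U) with t = 7/15, so UQ:QH = 7/15:8/15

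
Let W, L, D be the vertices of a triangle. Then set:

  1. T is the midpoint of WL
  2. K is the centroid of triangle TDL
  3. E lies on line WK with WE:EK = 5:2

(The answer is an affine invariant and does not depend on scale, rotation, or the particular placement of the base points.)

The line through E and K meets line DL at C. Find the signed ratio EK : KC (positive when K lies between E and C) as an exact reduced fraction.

Assign W = (0, 0), L = (1, 0), D = (0, 1) — the answer is frame-independent, so this choice is without loss of generality.
1. T is the midpoint of WL ⇒ T = (1/2, 0)
2. K is the centroid of triangle TDL ⇒ K = (1/2, 1/3)
3. E lies on line WK with WE:EK = 5:2 ⇒ E = (5/14, 5/21)
line EK meets DL at C = (3/5, 2/5)
K = E + t·(C−E) with t = 10/17, so EK:KC = 10/17:7/17

EK:KC = 10/7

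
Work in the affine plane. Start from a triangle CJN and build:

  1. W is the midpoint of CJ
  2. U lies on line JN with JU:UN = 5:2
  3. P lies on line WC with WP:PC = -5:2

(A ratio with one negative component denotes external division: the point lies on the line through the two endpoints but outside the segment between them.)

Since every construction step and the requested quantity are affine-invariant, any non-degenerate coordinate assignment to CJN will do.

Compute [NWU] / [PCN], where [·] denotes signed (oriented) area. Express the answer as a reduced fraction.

Work in coordinates with C = (0, 0), J = (1, 0), N = (0, 1).
1. W is the midpoint of CJ ⇒ W = (1/2, 0)
2. U lies on line JN with JU:UN = 5:2 ⇒ U = (2/7, 5/7)
3. P lies on line WC with WP:PC = -5:2 ⇒ P = (-1/3, 0)
2·[NWU] = 1/7, 2·[PCN] = 1/3
[NWU]:[PCN] = 1/7:1/3 = 3/7

[NWU]:[PCN] = 3/7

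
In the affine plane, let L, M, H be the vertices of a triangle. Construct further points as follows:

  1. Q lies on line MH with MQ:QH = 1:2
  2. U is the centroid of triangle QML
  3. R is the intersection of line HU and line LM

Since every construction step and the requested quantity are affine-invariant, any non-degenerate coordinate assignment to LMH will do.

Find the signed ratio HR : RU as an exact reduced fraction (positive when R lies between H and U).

HR:RU = -9

Choose coordinates L = (0, 0), M = (1, 0), H = (0, 1).
1. Q lies on line MH with MQ:QH = 1:2 ⇒ Q = (2/3, 1/3)
2. U is the centroid of triangle QML ⇒ U = (5/9, 1/9)
3. R is the intersection of line HU and line LM ⇒ R = (5/8, 0)
R = H + t·(U−H) with t = 9/8, so HR:RU = t:(1−t) = 9/8:-1/8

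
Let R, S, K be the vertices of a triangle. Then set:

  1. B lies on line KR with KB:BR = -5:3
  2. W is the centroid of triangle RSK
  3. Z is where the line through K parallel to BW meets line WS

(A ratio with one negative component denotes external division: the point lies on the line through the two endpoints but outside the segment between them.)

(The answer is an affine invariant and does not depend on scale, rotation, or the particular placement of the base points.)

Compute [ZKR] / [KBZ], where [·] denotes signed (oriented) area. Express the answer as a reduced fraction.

Work in coordinates with R = (0, 0), S = (1, 0), K = (0, 1).
1. B lies on line KR with KB:BR = -5:3 ⇒ B = (0, -3/2)
2. W is the centroid of triangle RSK ⇒ W = (1/3, 1/3)
3. Z is where the line through K parallel to BW meets line WS ⇒ Z = (-1/12, 13/24)
2·[ZKR] = -1/12, 2·[KBZ] = -5/24
[ZKR]:[KBZ] = -1/12:-5/24 = 2/5

[ZKR]:[KBZ] = 2/5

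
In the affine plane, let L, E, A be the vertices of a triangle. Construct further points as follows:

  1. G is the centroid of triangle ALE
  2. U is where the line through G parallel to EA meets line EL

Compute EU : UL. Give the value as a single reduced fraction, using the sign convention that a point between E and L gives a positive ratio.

EU:UL = 1/2

Work in coordinates with L = (0, 0), E = (1, 0), A = (0, 1).
1. G is the centroid of triangle ALE ⇒ G = (1/3, 1/3)
2. U is where the line through G parallel to EA meets line EL ⇒ U = (2/3, 0)
U = E + t·(L−E) with t = 1/3, so EU:UL = t:(1−t) = 1/3:2/3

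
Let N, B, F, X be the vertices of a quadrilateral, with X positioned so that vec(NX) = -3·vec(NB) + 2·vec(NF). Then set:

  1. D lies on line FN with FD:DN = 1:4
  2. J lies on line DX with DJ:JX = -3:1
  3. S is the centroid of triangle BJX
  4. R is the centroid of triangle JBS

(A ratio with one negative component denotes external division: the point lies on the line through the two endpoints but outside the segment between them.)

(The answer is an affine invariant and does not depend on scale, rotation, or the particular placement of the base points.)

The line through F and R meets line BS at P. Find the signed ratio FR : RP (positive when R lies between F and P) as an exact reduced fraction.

FR:RP = -51/2

Assign N = (0, 0), B = (1, 0), F = (0, 1), X = (-3, 2) — the answer is frame-independent, so this choice is without loss of generality.
1. D lies on line FN with FD:DN = 1:4 ⇒ D = (0, 4/5)
2. J lies on line DX with DJ:JX = -3:1 ⇒ J = (-9/2, 13/5)
3. S is the centroid of triangle BJX ⇒ S = (-13/6, 23/15)
4. R is the centroid of triangle JBS ⇒ R = (-17/9, 62/45)
line FR meets BS at P = (-49/27, 184/135)
R = F + t·(P−F) with t = 51/49, so FR:RP = 51/49:-2/49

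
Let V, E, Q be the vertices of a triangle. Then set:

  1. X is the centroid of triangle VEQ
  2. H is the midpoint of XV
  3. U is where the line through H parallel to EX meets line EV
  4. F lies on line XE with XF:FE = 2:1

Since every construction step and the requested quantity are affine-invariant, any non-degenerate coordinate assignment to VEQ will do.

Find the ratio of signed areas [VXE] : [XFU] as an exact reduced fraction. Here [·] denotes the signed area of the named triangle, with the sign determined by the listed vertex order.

[VXE]:[XFU] = 3

Set V = (0, 0), E = (1, 0), Q = (0, 1); any affine frame gives the same invariant.
1. X is the centroid of triangle VEQ ⇒ X = (1/3, 1/3)
2. H is the midpoint of XV ⇒ H = (1/6, 1/6)
3. U is where the line through H parallel to EX meets line EV ⇒ U = (1/2, 0)
4. F lies on line XE with XF:FE = 2:1 ⇒ F = (7/9, 1/9)
2·[VXE] = -1/3, 2·[XFU] = -1/9
[VXE]:[XFU] = -1/3:-1/9 = 3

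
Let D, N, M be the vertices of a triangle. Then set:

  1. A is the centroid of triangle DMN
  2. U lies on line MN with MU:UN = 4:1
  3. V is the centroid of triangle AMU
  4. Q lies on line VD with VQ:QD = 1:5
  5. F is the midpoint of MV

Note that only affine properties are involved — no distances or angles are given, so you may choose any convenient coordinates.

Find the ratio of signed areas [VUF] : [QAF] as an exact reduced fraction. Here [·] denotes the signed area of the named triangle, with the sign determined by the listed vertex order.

[VUF]:[QAF] = -8

Set D = (0, 0), N = (1, 0), M = (0, 1); any affine frame gives the same invariant.
1. A is the centroid of triangle DMN ⇒ A = (1/3, 1/3)
2. U lies on line MN with MU:UN = 4:1 ⇒ U = (4/5, 1/5)
3. V is the centroid of triangle AMU ⇒ V = (17/45, 23/45)
4. Q lies on line VD with VQ:QD = 1:5 ⇒ Q = (17/54, 23/54)
5. F is the midpoint of MV ⇒ F = (17/90, 34/45)
2·[VUF] = 2/45, 2·[QAF] = -1/180
[VUF]:[QAF] = 2/45:-1/180 = -8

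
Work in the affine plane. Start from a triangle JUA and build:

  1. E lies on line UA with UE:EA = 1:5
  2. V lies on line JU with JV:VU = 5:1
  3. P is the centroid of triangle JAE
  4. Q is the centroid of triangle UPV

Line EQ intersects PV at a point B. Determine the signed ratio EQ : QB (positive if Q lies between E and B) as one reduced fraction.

EQ:QB = 23/7

Set J = (0, 0), U = (1, 0), A = (0, 1); any affine frame gives the same invariant.
1. E lies on line UA with UE:EA = 1:5 ⇒ E = (5/6, 1/6)
2. V lies on line JU with JV:VU = 5:1 ⇒ V = (5/6, 0)
3. P is the centroid of triangle JAE ⇒ P = (5/18, 7/18)
4. Q is the centroid of triangle UPV ⇒ Q = (19/27, 7/54)
line EQ meets PV at B = (275/414, 49/414)
Q = E + t·(B−E) with t = 23/30, so EQ:QB = 23/30:7/30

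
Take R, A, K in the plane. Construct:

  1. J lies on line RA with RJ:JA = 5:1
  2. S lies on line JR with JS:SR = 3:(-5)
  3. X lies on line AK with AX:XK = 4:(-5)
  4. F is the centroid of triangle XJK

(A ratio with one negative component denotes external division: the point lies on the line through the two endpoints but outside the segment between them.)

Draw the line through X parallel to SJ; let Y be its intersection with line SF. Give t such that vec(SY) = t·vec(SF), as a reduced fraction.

Set R = (0, 0), A = (1, 0), K = (0, 1); any affine frame gives the same invariant.
1. J lies on line RA with RJ:JA = 5:1 ⇒ J = (5/6, 0)
2. S lies on line JR with JS:SR = 3:(-5) ⇒ S = (25/12, 0)
3. X lies on line AK with AX:XK = 4:(-5) ⇒ X = (5, -4)
4. F is the centroid of triangle XJK ⇒ F = (35/18, -1)
through X parallel to SJ: direction (-5/4, 0); meets SF at Y = (55/36, -4)
Y = S + t·(F−S) with t = 4

t = 4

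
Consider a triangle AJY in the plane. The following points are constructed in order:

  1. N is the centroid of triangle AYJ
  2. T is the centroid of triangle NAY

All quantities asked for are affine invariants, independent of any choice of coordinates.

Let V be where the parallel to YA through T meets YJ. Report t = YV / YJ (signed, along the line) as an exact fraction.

Work in coordinates with A = (0, 0), J = (1, 0), Y = (0, 1).
1. N is the centroid of triangle AYJ ⇒ N = (1/3, 1/3)
2. T is the centroid of triangle NAY ⇒ T = (1/9, 4/9)
through T parallel to YA: direction (0, -1); meets YJ at V = (1/9, 8/9)
V = Y + t·(J−Y) with t = 1/9

t = 1/9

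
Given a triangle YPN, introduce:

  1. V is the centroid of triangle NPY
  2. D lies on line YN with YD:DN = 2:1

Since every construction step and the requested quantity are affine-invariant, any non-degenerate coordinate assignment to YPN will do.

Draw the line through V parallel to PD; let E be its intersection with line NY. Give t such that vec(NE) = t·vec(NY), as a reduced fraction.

Work in coordinates with Y = (0, 0), P = (1, 0), N = (0, 1).
1. V is the centroid of triangle NPY ⇒ V = (1/3, 1/3)
2. D lies on line YN with YD:DN = 2:1 ⇒ D = (0, 2/3)
through V parallel to PD: direction (-1, 2/3); meets NY at E = (0, 5/9)
E = N + t·(Y−N) with t = 4/9

t = 4/9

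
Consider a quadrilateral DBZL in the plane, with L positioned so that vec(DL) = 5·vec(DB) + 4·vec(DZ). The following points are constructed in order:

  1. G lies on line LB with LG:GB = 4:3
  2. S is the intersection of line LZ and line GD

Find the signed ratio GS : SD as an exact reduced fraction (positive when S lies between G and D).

Set D = (0, 0), B = (1, 0), Z = (0, 1), L = (5, 4); any affine frame gives the same invariant.
1. G lies on line LB with LG:GB = 4:3 ⇒ G = (19/7, 12/7)
2. S is the intersection of line LZ and line GD ⇒ S = (95/3, 20)
S = G + t·(D−G) with t = -32/3, so GS:SD = t:(1−t) = -32/3:35/3

GS:SD = -32/35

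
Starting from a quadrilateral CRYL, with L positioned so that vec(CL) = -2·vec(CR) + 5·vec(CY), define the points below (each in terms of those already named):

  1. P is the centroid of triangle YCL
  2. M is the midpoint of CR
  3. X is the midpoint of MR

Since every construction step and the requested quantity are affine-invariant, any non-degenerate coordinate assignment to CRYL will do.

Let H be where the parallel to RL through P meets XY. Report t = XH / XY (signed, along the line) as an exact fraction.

Assign C = (0, 0), R = (1, 0), Y = (0, 1), L = (-2, 5) — the answer is frame-independent, so this choice is without loss of generality.
1. P is the centroid of triangle YCL ⇒ P = (-2/3, 2)
2. M is the midpoint of CR ⇒ M = (1/2, 0)
3. X is the midpoint of MR ⇒ X = (3/4, 0)
through P parallel to RL: direction (-3, 5); meets XY at H = (-1/3, 13/9)
H = X + t·(Y−X) with t = 13/9

t = 13/9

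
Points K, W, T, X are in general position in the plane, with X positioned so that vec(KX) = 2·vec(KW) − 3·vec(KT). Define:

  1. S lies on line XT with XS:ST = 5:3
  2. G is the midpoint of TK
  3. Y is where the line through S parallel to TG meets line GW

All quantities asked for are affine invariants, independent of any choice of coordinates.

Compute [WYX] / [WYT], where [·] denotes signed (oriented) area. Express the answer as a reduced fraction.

Choose coordinates K = (0, 0), W = (1, 0), T = (0, 1), X = (2, -3).
1. S lies on line XT with XS:ST = 5:3 ⇒ S = (3/4, -1/2)
2. G is the midpoint of TK ⇒ G = (0, 1/2)
3. Y is where the line through S parallel to TG meets line GW ⇒ Y = (3/4, 1/8)
2·[WYX] = 5/8, 2·[WYT] = -1/8
[WYX]:[WYT] = 5/8:-1/8 = -5

[WYX]:[WYT] = -5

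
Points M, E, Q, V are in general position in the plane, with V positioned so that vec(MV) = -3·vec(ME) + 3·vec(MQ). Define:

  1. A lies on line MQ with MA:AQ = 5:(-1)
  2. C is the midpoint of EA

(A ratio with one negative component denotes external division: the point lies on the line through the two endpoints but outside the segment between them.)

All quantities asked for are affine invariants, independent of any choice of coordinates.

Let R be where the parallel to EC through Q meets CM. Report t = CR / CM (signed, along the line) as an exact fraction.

Work in coordinates with M = (0, 0), E = (1, 0), Q = (0, 1), V = (-3, 3).
1. A lies on line MQ with MA:AQ = 5:(-1) ⇒ A = (0, 5/4)
2. C is the midpoint of EA ⇒ C = (1/2, 5/8)
through Q parallel to EC: direction (-1/2, 5/8); meets CM at R = (2/5, 1/2)
R = C + t·(M−C) with t = 1/5

t = 1/5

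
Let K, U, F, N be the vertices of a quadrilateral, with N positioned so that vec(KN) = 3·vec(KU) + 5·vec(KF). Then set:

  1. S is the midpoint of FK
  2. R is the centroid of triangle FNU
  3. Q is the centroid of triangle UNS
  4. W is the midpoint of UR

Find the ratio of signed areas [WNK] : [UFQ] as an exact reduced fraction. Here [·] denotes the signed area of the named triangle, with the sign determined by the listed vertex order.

[WNK]:[UFQ] = -17/13

Choose coordinates K = (0, 0), U = (1, 0), F = (0, 1), N = (3, 5).
1. S is the midpoint of FK ⇒ S = (0, 1/2)
2. R is the centroid of triangle FNU ⇒ R = (4/3, 2)
3. Q is the centroid of triangle UNS ⇒ Q = (4/3, 11/6)
4. W is the midpoint of UR ⇒ W = (7/6, 1)
2·[WNK] = 17/6, 2·[UFQ] = -13/6
[WNK]:[UFQ] = 17/6:-13/6 = -17/13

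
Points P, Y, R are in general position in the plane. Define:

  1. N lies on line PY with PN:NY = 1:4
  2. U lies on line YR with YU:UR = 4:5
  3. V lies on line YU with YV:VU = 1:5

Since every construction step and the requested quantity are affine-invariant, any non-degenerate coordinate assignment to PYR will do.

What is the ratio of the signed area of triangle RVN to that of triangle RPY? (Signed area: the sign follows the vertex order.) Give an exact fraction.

Set P = (0, 0), Y = (1, 0), R = (0, 1); any affine frame gives the same invariant.
1. N lies on line PY with PN:NY = 1:4 ⇒ N = (1/5, 0)
2. U lies on line YR with YU:UR = 4:5 ⇒ U = (5/9, 4/9)
3. V lies on line YU with YV:VU = 1:5 ⇒ V = (25/27, 2/27)
2·[RVN] = -20/27, 2·[RPY] = 1
[RVN]:[RPY] = -20/27:1 = -20/27

[RVN]:[RPY] = -20/27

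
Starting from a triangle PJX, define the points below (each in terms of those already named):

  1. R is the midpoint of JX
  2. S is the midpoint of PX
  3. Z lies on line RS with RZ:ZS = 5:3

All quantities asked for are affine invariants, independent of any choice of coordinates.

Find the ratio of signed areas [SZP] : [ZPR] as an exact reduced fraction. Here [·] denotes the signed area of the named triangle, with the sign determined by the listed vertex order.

Work in coordinates with P = (0, 0), J = (1, 0), X = (0, 1).
1. R is the midpoint of JX ⇒ R = (1/2, 1/2)
2. S is the midpoint of PX ⇒ S = (0, 1/2)
3. Z lies on line RS with RZ:ZS = 5:3 ⇒ Z = (3/16, 1/2)
2·[SZP] = -3/32, 2·[ZPR] = 5/32
[SZP]:[ZPR] = -3/32:5/32 = -3/5

[SZP]:[ZPR] = -3/5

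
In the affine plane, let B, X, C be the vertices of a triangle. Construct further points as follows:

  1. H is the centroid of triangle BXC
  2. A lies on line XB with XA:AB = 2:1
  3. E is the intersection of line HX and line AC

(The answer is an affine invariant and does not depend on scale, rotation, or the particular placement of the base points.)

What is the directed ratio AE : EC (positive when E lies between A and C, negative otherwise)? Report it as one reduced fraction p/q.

AE:EC = 2/3

Assign B = (0, 0), X = (1, 0), C = (0, 1) — the answer is frame-independent, so this choice is without loss of generality.
1. H is the centroid of triangle BXC ⇒ H = (1/3, 1/3)
2. A lies on line XB with XA:AB = 2:1 ⇒ A = (1/3, 0)
3. E is the intersection of line HX and line AC ⇒ E = (1/5, 2/5)
E = A + t·(C−A) with t = 2/5, so AE:EC = t:(1−t) = 2/5:3/5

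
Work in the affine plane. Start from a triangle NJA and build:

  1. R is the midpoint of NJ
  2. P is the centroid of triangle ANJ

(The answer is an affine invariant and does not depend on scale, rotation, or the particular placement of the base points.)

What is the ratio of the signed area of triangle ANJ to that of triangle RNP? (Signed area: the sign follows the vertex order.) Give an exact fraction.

[ANJ]:[RNP] = -6

Assign N = (0, 0), J = (1, 0), A = (0, 1) — the answer is frame-independent, so this choice is without loss of generality.
1. R is the midpoint of NJ ⇒ R = (1/2, 0)
2. P is the centroid of triangle ANJ ⇒ P = (1/3, 1/3)
2·[ANJ] = 1, 2·[RNP] = -1/6
[ANJ]:[RNP] = 1:-1/6 = -6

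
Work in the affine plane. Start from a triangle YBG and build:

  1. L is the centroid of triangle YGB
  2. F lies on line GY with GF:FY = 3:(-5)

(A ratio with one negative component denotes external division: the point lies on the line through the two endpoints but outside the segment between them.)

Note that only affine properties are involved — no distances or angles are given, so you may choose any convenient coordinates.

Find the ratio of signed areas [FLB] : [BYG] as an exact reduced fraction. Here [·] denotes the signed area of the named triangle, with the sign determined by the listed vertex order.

Assign Y = (0, 0), B = (1, 0), G = (0, 1) — the answer is frame-independent, so this choice is without loss of generality.
1. L is the centroid of triangle YGB ⇒ L = (1/3, 1/3)
2. F lies on line GY with GF:FY = 3:(-5) ⇒ F = (0, 5/2)
2·[FLB] = 4/3, 2·[BYG] = -1
[FLB]:[BYG] = 4/3:-1 = -4/3

[FLB]:[BYG] = -4/3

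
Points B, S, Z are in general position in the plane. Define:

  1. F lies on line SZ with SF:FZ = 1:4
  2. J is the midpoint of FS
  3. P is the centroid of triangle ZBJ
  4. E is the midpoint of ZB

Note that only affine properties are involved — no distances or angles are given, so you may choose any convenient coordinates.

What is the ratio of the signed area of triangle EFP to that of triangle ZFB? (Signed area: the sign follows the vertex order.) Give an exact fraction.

[EFP]:[ZFB] = 1/48

Choose coordinates B = (0, 0), S = (1, 0), Z = (0, 1).
1. F lies on line SZ with SF:FZ = 1:4 ⇒ F = (4/5, 1/5)
2. J is the midpoint of FS ⇒ J = (9/10, 1/10)
3. P is the centroid of triangle ZBJ ⇒ P = (3/10, 11/30)
4. E is the midpoint of ZB ⇒ E = (0, 1/2)
2·[EFP] = -1/60, 2·[ZFB] = -4/5
[EFP]:[ZFB] = -1/60:-4/5 = 1/48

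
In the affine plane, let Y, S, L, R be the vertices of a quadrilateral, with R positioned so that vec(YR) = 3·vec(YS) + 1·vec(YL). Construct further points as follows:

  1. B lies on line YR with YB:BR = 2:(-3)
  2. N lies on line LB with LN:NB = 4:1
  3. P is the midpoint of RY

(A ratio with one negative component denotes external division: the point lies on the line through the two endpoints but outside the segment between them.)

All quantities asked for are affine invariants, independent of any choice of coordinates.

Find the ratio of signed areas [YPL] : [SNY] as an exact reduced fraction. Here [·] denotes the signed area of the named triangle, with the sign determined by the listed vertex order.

Set Y = (0, 0), S = (1, 0), L = (0, 1), R = (3, 1); any affine frame gives the same invariant.
1. B lies on line YR with YB:BR = 2:(-3) ⇒ B = (-6, -2)
2. N lies on line LB with LN:NB = 4:1 ⇒ N = (-24/5, -7/5)
3. P is the midpoint of RY ⇒ P = (3/2, 1/2)
2·[YPL] = 3/2, 2·[SNY] = -7/5
[YPL]:[SNY] = 3/2:-7/5 = -15/14

[YPL]:[SNY] = -15/14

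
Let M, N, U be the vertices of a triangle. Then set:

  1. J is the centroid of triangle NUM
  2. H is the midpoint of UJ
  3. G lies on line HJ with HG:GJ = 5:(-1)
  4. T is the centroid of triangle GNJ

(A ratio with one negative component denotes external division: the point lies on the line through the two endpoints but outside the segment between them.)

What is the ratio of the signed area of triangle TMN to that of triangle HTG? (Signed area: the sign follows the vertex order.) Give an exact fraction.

[TMN]:[HTG] = -14/5

Choose coordinates M = (0, 0), N = (1, 0), U = (0, 1).
1. J is the centroid of triangle NUM ⇒ J = (1/3, 1/3)
2. H is the midpoint of UJ ⇒ H = (1/6, 2/3)
3. G lies on line HJ with HG:GJ = 5:(-1) ⇒ G = (3/8, 1/4)
4. T is the centroid of triangle GNJ ⇒ T = (41/72, 7/36)
2·[TMN] = 7/36, 2·[HTG] = -5/72
[TMN]:[HTG] = 7/36:-5/72 = -14/5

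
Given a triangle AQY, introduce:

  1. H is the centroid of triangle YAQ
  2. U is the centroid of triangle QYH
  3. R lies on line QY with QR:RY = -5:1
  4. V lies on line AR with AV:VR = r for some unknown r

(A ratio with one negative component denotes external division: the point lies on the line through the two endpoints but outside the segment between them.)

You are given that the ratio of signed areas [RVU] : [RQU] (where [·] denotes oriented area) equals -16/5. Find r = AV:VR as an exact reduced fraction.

r = 1/2

Set A = (0, 0), Q = (1, 0), Y = (0, 1); any affine frame gives the same invariant.
1. H is the centroid of triangle YAQ ⇒ H = (1/3, 1/3)
2. U is the centroid of triangle QYH ⇒ U = (4/9, 4/9)
3. R lies on line QY with QR:RY = -5:1 ⇒ R = (-1/4, 5/4)
4. With AV:VR = r, write λ = r/(r+1) so V = A + λ·(R−A); V is affine-linear in λ
Every point depending on V is an affine combination of V and λ-independent points, so each such coordinate is linear in λ; the λ² term in each signed area is a multiple of (R−A)×(R−A) = 0, so 2·[RVU] and 2·[RQU] are each linear in λ. Evaluating at λ=0 and λ=1:
  2·[RVU] = -2/3·λ + 2/3,   2·[RQU] = -5/36
So [RVU]:[RQU] = (-2/3·λ + 2/3) / (-5/36). Setting this equal to -16/5:
  -2/3·λ + 2/3 = -16/5·(-5/36)  ⇒  λ = 1/3
Then r = λ/(1−λ) = (1/3)/(2/3) = 1/2. Check: with r = 1/2, V = (-1/12, 5/12) and [RVU]:[RQU] = -16/5 as required.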